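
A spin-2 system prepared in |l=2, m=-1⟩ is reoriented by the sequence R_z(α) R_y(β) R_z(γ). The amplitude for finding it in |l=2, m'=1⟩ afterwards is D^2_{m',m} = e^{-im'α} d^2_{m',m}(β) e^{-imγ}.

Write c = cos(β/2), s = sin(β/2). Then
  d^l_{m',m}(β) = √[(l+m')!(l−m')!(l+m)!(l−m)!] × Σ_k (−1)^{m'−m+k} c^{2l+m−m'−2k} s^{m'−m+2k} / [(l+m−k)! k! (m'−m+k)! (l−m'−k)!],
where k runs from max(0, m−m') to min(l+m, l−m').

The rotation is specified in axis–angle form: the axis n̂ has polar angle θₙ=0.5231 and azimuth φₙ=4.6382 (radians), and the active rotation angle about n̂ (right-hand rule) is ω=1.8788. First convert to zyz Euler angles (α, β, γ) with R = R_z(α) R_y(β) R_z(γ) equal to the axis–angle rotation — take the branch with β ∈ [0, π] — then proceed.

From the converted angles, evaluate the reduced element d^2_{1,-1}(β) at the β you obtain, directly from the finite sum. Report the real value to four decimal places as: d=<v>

Axis–angle → zyz. n̂ = (sinθₙcosφₙ, sinθₙsinφₙ, cosθₙ) = (-0.037028, -0.498194, +0.866275), ω = 1.8788.
R = I cosω + sinω [n̂]ₓ + (1−cosω) n̂n̂ᵀ gives
  R = [-0.301370, -0.801469, -0.516550; +0.849548, +0.020283, -0.527121; +0.432948, -0.597693, +0.674774]
β = atan2(√(R₁₃²+R₂₃²), R₃₃) = 0.830139; α = atan2(R₂₃, R₁₃) mod 2π = 3.937119; γ = atan2(R₃₂, −R₃₁) mod 2π = 4.085497
d^2_{1,-1}(β=0.8301) via the finite sum:
With c≡cos(β/2)=0.915088 and s≡sin(β/2)=0.403253, N=[6·1·1·6]^{1/2}=6.000000
Admissible k: 0..1 (factorial args all ≥0)
  k=0: (−1)^2·6.0000/(2)·0.9151^2·0.4033^2 = +0.408511
  k=1: (−1)^3·6.0000/(6)·0.9151^0·0.4033^4 = -0.026443
d^2_{1,-1}(0.8301) = +0.408511 -0.026443 = +0.382067

d=0.3821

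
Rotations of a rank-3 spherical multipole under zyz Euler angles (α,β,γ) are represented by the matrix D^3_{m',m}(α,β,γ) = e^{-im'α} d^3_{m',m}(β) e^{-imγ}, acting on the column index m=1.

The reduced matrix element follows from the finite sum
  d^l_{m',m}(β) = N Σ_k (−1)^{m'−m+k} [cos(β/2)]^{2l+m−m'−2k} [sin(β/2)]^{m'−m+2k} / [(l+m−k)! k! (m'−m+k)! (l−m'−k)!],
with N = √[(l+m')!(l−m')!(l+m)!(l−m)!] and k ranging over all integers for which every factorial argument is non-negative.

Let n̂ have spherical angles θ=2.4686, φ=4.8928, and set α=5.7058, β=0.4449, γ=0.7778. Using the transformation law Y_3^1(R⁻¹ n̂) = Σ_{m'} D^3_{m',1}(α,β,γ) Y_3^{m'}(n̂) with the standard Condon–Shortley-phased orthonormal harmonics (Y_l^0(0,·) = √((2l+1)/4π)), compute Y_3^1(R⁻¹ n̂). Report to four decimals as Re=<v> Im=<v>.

Need the full column D^3_{m',1} for m'=−3..3 at α=5.7058, β=0.4449, γ=0.7778.
cos(β/2)=0.975360, sin(β/2)=0.220620
d^3_{-3,1}: single k=4 term ⇒ +0.008729;  D = -0.007045-0.005154i
d^3_{-2,1}: k∈[3..4] ⇒ +0.063017 -0.001612 = +0.061405;  D = -0.021733-0.057430i
d^3_{-1,1}: k∈[2..4] ⇒ +0.264302 -0.018030 +0.000115 = +0.246387;  D = +0.052713-0.240682i
d^3_{0,1}: k∈[1..3] ⇒ +0.674621 -0.103548 +0.001766 = +0.572839;  D = +0.408124-0.401969i
d^3_{1,1}: k∈[0..2] ⇒ +0.860972 -0.352402 +0.013523 = +0.522093;  D = +0.511642-0.103936i
d^3_{2,1}: k∈[0..1] ⇒ -0.615842 +0.063017 = -0.552825;  D = -0.514007-0.203498i
d^3_{3,1}: single k=0 term ⇒ +0.170606;  D = +0.098633+0.139205i
Y_3^{m'}(θ=2.4686,φ=4.8928) and Σ D·Y over m':
  (-0.0070-0.0052i)·(-0.0521-0.0866i)  (-0.0217-0.0574i)·(+0.2905-0.1096i)  (+0.0527-0.2407i)·(+0.0744+0.4077i)  (+0.4081-0.4020i)·(-0.0167+0.0000i)  (+0.5116-0.1039i)·(-0.0744+0.4077i)  (-0.5140-0.2035i)·(+0.2905+0.1096i)  (+0.0986+0.1392i)·(+0.0521-0.0866i)
Y_3^1(R⁻¹ n̂) = -0.022961+0.096466i

Re=-0.0230 Im=0.0965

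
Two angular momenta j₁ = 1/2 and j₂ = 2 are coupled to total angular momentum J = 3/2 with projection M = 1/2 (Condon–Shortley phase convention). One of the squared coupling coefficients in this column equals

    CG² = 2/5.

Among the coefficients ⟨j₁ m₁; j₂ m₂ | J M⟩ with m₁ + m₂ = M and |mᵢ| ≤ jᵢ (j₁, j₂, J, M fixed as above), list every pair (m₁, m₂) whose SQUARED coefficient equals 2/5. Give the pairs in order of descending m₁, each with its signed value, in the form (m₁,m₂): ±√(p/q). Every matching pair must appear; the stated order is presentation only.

(1/2,0): +√(2/5)

Admissible pairs with m₁+m₂ = M = 1/2: (-1/2,1), (1/2,0)
  (m₁,m₂)=(1/2,0): CG² = 2/5, CG = +√(2/5)   ← matches the target
  (m₁,m₂)=(-1/2,1): CG² = 3/5, CG = −√(3/5)
Pairs with CG² = 2/5: (1/2,0): +√(2/5)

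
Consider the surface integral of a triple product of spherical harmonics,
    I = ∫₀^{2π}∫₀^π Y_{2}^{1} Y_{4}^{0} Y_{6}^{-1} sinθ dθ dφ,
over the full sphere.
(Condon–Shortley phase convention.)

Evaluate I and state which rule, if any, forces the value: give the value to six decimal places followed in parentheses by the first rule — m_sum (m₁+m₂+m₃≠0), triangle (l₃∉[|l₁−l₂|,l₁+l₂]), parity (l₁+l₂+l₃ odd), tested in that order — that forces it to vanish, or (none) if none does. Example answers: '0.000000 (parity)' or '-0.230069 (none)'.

-0.210395 (none)

m-sum 0 ✓  L=12 even ✓  2≤6≤6 ✓
Π(2lᵢ+1) = 5×9×13 = 585
triangle coeff Δ(2,4,6) = 1/6435
Σ_t [0,0]: t=0:+1/2304 = 1/2304
(3j)²=5/143 [(2 4 6; 0 0 0)], sign=+1
Σ_t [0,0]: t=0:+1/3456 = 1/3456
(3j)²=35/1287 [(2 4 6; 1 0 -1)], sign=-1
⇒ 4πI² = 875/1573
I = (-1)√(875/1573/(4π)) = -0.21039467
No selection rule forces the value: the integral is nonzero (none).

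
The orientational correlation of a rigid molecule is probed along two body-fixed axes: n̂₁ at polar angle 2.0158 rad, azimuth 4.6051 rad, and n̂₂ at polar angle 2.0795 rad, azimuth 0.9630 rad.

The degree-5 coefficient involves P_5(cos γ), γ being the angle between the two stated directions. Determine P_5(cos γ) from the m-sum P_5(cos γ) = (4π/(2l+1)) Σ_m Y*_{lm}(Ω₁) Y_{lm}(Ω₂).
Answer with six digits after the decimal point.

Summing Y*_{l m}(θ₁,φ₁)·Y_{l m}(θ₂,φ₂) over m ∈ [−5, 5]; prefactor 4π/(2·5+1) = 1.142397:
  m=-5: Y*=-0.142112-0.239002i  Y=+0.024159+0.234617i  product +0.052641-0.039116i
  m=-4: Y*=-0.381320+0.174492i  Y=+0.315313-0.271244i  product -0.072905+0.158450i
  m=-3: Y*=+0.053730+0.161128i  Y=-0.253262-0.065368i  product -0.003075-0.044320i
  m=-2: Y*=-0.257904+0.056206i  Y=-0.063143-0.170226i  product +0.025853+0.040353i
  m=-1: Y*=+0.027029+0.250959i  Y=-0.181995+0.261620i  product -0.070575-0.038602i
  m=+0: Y*=-0.211052-0.000000i  Y=-0.110508+0.000000i  product +0.023323+0.000000i
  m=+1: Y*=-0.027029+0.250959i  Y=+0.181995+0.261620i  product -0.070575+0.038602i
  m=+2: Y*=-0.257904-0.056206i  Y=-0.063143+0.170226i  product +0.025853-0.040353i
  m=+3: Y*=-0.053730+0.161128i  Y=+0.253262-0.065368i  product -0.003075+0.044320i
  m=+4: Y*=-0.381320-0.174492i  Y=+0.315313+0.271244i  product -0.072905-0.158450i
  m=+5: Y*=+0.142112-0.239002i  Y=-0.024159+0.234617i  product +0.052641+0.039116i
Σ over m = -0.112802+0.000000i; ×(4π/11) → -0.128865+0.000000i. Real part: -0.128865

-0.128865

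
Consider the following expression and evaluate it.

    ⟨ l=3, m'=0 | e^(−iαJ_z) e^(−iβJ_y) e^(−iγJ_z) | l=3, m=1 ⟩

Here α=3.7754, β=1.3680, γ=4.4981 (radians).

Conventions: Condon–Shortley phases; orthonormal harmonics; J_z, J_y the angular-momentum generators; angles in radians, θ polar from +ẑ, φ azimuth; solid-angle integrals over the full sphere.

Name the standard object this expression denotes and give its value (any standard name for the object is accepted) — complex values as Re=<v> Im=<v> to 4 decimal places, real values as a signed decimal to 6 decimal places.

Wigner D-matrix element, Re=0.0719 Im=-0.3304

This is a Wigner D-matrix element — the rotation-matrix element ⟨l m'| R(α,β,γ) |l m⟩ in the angular-momentum basis.
Split into d^3_{0,1}(β=1.3680) × two z-phases.
Half-angle: c=0.775051, s=0.631898. N=√(6·6·24·2)=41.569219
k: max(0,(1)−(0))=1 … min(3+(1),3−(0))=3
  k=1: (−1)^0·41.5692/(12)·0.7751^5·0.6319^1 = +0.612195
  k=2: (−1)^1·41.5692/(4)·0.7751^3·0.6319^3 = -1.220801
  k=3: (−1)^2·41.5692/(12)·0.7751^1·0.6319^5 = +0.270494
d^3_{0,1}(1.3680) = +0.612195 -1.220801 +0.270494 = -0.338112
Attach z-rotation phases: D = e^{-i(0)(3.7754)}·(-0.338112)·e^{-i(1)(4.4981)} = +0.071900-0.330378i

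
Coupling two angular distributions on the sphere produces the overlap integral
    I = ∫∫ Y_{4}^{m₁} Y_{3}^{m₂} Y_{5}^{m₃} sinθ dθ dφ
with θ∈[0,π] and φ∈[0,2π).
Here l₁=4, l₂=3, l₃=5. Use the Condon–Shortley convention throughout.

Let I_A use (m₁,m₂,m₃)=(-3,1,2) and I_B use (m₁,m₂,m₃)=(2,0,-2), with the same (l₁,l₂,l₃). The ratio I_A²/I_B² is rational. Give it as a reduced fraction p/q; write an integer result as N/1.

l's match ⇒ only the (l;m) 3-j factors differ between A and B.
A: triangle coeff Δ(4,3,5) = 1/180180; Σ_t [1,2]: t=1:−1/4320 t=2:+1/960 = 7/8640; (3j)²=343/12870 [(4 3 5; -3 1 2)], sign=-1
B: triangle coeff Δ(4,3,5) = 1/180180; Σ_t [0,2]: t=0:+1/576 t=1:−1/480 t=2:+1/8640 = -1/4320; (3j)²=1/2145 [(4 3 5; 2 0 -2)], sign=+1
I_A²/I_B² = (343/12870)/(1/2145) = 343/6

343/6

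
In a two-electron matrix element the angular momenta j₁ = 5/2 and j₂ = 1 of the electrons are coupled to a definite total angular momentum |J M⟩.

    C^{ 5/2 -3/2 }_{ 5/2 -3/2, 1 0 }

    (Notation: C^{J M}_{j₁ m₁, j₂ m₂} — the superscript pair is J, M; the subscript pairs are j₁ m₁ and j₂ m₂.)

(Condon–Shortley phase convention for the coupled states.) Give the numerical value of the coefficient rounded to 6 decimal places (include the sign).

−√(9/35) ≈ -0.507093

√[6·1!4!1!/7! · 1!4!1!1!1!4!] = √(576/35)
  +(−1)^0/∏(0,1,4,1,0,0)! = 1/24  (running 1/24)
  +(−1)^1/∏(1,0,3,0,1,1)! = -1/6  (running -1/8)
⟨..|..⟩ = √(576/35)·(-1/8) = -0.507093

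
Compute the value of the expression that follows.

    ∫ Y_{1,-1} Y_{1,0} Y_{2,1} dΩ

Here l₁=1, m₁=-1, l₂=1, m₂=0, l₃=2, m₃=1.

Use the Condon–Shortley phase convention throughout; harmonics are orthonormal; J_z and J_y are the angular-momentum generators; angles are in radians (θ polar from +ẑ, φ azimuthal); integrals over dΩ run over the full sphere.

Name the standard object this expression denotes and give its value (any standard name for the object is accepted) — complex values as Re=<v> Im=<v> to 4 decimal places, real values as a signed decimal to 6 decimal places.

This is a Gaunt coefficient — the integral of a triple product of spherical harmonics over the sphere.
Checks pass: Σm=0; 4 even; l₃=2∈[0,2].
(2·1+1)(2·1+1)(2·2+1) = 45
Δ: 0! 2! 2! / 5! → 1/30
sum: t=0:+1/1 = 1/1
3j²(1 1 2; 0 0 0) = Δ·Π!·Σ² = 2/15  (sign +1)
sum: t=0:+1/2 = 1/2
3j²(1 1 2; -1 0 1) = Δ·Π!·Σ² = 1/10  (sign -1)
combine: 4πI² = 45·2/15·1/10 = 3/5
take √, sign -1: I = -0.21850969

Gaunt coefficient, -0.218510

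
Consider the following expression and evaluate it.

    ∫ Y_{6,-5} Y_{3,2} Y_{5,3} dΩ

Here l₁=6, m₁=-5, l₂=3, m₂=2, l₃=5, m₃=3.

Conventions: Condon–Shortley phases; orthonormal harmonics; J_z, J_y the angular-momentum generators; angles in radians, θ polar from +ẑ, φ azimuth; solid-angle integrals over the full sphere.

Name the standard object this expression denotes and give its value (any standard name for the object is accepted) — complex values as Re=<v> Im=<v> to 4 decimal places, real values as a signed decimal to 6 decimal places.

Gaunt coefficient, -0.169016

This is a Gaunt coefficient — the integral of a triple product of spherical harmonics over the sphere.
Rules hold: Σm=0, L=14 even, 3≤5≤9.
N = 13·7·11 = 1001
Δ = 4!·8!·2!/15! = 1/675675
Racah Σ t=1..3: t=1:−1/8640 t=2:+1/2304 t=3:−1/8640 = 7/34560
⇒ 3j(6 3 5; 0 0 0)² = 7/429, sgn -1
Racah Σ t=3..4: t=3:−1/483840 t=4:+1/120960 = 1/161280
⇒ 3j(6 3 5; -5 2 3)² = 2/91, sgn +1
4πI² = N·(3j₀)²·(3jₘ)² = 14/39
I = -1·√(0.358974/4π) = -0.16901560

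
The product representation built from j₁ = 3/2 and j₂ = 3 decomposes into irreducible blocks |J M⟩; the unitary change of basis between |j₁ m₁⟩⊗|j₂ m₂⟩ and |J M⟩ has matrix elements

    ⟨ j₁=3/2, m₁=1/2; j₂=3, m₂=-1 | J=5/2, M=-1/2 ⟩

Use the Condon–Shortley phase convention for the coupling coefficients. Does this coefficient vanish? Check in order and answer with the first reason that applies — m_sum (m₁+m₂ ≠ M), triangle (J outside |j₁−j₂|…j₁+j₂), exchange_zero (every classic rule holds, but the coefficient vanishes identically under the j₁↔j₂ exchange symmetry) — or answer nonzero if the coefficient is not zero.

m-sum: m₁+m₂ = 1/2+(-1) = -1/2, M = -1/2  ✓
triangle: |j₁−j₂| = 3/2 ≤ J = 5/2 ≤ j₁+j₂ = 9/2  ✓
exchange: j₁≠j₂ or m₁≠m₂ — the exchange symmetry imposes no constraint here
value check: CG = −√(1/70) = -0.119523 ≠ 0

nonzero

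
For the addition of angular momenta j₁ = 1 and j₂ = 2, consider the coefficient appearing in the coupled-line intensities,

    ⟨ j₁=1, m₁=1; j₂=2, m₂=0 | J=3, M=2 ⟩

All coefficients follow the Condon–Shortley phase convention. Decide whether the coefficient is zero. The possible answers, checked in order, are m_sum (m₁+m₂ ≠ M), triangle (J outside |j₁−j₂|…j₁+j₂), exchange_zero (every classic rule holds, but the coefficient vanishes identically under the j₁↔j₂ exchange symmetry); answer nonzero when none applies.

m_sum

m-sum: m₁+m₂ = 1+0 = 1, M = 2  ✗ ⇒ coefficient is 0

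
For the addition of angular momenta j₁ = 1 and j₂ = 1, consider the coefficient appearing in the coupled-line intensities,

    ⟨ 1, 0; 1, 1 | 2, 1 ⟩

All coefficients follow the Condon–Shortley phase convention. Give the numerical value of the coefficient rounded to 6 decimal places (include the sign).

triangle: 0!·2!·2!/5! = 4/120
(j±m)!: 1!·1!·2!·0!·3!·1! = 12
prefactor² = (2J+1)·Δ·N² = 2
  k=0: +1/(0!·0!·1!·2!·1!·0!) = 1/2
Σ = 1/2  ⇒  CG² = 2·(1/2)² = 1/2
CG = +√(1/2) = +0.707107

+0.707107  (= +√(1/2))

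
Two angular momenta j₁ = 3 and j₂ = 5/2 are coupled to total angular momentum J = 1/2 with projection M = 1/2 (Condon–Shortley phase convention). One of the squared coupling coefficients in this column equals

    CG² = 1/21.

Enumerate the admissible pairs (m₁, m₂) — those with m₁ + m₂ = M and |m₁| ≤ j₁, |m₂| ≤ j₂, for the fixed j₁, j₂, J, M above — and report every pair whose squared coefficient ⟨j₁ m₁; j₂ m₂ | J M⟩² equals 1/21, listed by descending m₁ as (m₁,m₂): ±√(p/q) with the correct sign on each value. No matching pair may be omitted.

(-2,5/2): −√(1/21)

Admissible pairs with m₁+m₂ = M = 1/2: (-2,5/2), (-1,3/2), (0,1/2), (1,-1/2), (2,-3/2), (3,-5/2)
  (m₁,m₂)=(3,-5/2): CG² = 2/7, CG = +√(2/7)
  (m₁,m₂)=(2,-3/2): CG² = 5/21, CG = −√(5/21)
  (m₁,m₂)=(1,-1/2): CG² = 4/21, CG = +√(4/21)
  (m₁,m₂)=(0,1/2): CG² = 1/7, CG = −√(1/7)
  (m₁,m₂)=(-1,3/2): CG² = 2/21, CG = +√(2/21)
  (m₁,m₂)=(-2,5/2): CG² = 1/21, CG = −√(1/21)   ← matches the target
Pairs with CG² = 1/21: (-2,5/2): −√(1/21)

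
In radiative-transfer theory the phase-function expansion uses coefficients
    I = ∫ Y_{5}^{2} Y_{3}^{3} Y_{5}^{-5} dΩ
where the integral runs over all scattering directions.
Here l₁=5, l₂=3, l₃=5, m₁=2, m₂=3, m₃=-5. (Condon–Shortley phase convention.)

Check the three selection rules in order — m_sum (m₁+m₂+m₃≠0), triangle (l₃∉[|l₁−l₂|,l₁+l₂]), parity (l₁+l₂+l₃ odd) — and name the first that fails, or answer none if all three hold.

parity

azimuthal sum: 2 + 3 − 5 = 0  ✓
2 ≤ 5 ≤ 8 (triangle on l)  ✓
L = 5 + 3 + 5 = 13 (odd)  ✗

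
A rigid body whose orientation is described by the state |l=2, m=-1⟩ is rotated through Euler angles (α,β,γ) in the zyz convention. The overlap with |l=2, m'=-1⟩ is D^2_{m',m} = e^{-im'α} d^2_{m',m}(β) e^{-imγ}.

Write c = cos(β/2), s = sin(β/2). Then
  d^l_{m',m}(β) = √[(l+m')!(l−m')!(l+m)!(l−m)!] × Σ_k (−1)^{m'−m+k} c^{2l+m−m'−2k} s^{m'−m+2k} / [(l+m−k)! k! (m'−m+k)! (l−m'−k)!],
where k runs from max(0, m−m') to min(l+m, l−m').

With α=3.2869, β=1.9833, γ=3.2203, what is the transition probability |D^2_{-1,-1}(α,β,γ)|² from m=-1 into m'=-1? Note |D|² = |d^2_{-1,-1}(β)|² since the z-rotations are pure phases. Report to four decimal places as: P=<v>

P=0.2913

D^2_{-1,-1}(3.2869,1.9833,3.2203) = e^{-i·-1·3.2869}·d^2_{-1,-1}(1.9833)·e^{-i·-1·3.2203}. Compute d first:
c=cos(1.983300/2)=0.547310, s=sin(1.983300/2)=0.836930; N=√[1·6·1·6]=6.000000
k∈{0,1} keeps every argument non-negative
  k=0: (−1)^0·6.0000/(6)·0.5473^4·0.8369^0 = +0.089729
  k=1: (−1)^1·6.0000/(2)·0.5473^2·0.8369^2 = -0.629457
d^2_{-1,-1}(1.9833) = +0.089729 -0.629457 = -0.539728
|D^2_{-1,-1}|² = |d^2_{-1,-1}(β)|² = (-0.539728)² = 0.291306 (the z-rotation phases have unit modulus)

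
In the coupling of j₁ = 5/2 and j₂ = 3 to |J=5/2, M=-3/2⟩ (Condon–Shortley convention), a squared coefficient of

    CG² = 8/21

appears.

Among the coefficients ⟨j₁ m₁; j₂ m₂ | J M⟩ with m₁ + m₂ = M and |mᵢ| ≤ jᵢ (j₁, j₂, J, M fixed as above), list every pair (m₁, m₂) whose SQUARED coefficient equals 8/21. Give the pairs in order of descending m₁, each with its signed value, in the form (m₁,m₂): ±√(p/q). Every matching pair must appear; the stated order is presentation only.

Admissible pairs with m₁+m₂ = M = -3/2: (-5/2,1), (-3/2,0), (-1/2,-1), (1/2,-2), (3/2,-3)
  (m₁,m₂)=(3/2,-3): CG² = 8/21, CG = +√(8/21)   ← matches the target
  (m₁,m₂)=(1/2,-2): CG² = 1/14, CG = −√(1/14)
  (m₁,m₂)=(-1/2,-1): CG² = 1/35, CG = −√(1/35)
  (m₁,m₂)=(-3/2,0): CG² = 7/30, CG = +√(7/30)
  (m₁,m₂)=(-5/2,1): CG² = 2/7, CG = −√(2/7)
Pairs with CG² = 8/21: (3/2,-3): +√(8/21)

(3/2,-3): +√(8/21)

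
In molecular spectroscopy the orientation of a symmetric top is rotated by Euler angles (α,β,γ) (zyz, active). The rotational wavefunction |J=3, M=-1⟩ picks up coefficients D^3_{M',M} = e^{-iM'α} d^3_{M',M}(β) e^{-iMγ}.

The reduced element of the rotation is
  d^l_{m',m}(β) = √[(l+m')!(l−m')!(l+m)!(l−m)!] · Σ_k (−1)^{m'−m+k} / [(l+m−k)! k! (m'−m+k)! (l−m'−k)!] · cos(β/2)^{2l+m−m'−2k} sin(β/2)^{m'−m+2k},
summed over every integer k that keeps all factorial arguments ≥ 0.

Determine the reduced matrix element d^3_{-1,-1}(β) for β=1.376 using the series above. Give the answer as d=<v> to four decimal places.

d^3_{-1,-1}(β=1.3760) via the finite sum:
With c≡cos(β/2)=0.772518 and s≡sin(β/2)=0.634993, N=[2·24·2·24]^{1/2}=48.000000
k∈{0,1,2} keeps every argument non-negative
  k=0: (−1)^0·48.0000/(48)·0.7725^6·0.6350^0 = +0.212545
  k=1: (−1)^1·48.0000/(6)·0.7725^4·0.6350^2 = -1.148846
  k=2: (−1)^2·48.0000/(8)·0.7725^2·0.6350^4 = +0.582163
d^3_{-1,-1}(1.3760) = +0.212545 -1.148846 +0.582163 = -0.354138

d=-0.3541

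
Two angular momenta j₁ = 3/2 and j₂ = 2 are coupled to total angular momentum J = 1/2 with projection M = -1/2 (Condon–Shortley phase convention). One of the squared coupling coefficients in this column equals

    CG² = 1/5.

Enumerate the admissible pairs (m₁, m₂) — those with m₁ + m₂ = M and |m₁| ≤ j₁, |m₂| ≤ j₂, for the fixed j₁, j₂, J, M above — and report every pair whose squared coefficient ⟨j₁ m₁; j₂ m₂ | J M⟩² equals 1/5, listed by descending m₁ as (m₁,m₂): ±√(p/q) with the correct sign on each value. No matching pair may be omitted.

(-1/2,0): +√(1/5)

Admissible pairs with m₁+m₂ = M = -1/2: (-3/2,1), (-1/2,0), (1/2,-1), (3/2,-2)
  (m₁,m₂)=(3/2,-2): CG² = 2/5, CG = +√(2/5)
  (m₁,m₂)=(1/2,-1): CG² = 3/10, CG = −√(3/10)
  (m₁,m₂)=(-1/2,0): CG² = 1/5, CG = +√(1/5)   ← matches the target
  (m₁,m₂)=(-3/2,1): CG² = 1/10, CG = −√(1/10)
Pairs with CG² = 1/5: (-1/2,0): +√(1/5)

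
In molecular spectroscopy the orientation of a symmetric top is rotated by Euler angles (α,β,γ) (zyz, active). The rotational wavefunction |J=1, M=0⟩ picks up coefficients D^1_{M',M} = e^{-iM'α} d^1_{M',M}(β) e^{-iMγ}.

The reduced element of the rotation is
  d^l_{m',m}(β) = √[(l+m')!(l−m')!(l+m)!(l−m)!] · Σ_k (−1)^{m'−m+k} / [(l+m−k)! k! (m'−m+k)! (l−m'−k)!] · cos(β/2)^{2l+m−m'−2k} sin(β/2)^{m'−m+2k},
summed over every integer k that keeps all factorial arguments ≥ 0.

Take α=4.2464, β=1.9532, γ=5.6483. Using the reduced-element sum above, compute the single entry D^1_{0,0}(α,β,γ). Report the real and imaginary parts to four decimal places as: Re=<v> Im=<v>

First d^1_{0,0}(β=1.9532), then the phase factors e^{-i(0)α} and e^{-i(0)γ}:
With c≡cos(β/2)=0.559843 and s≡sin(β/2)=0.828599, N=[1·1·1·1]^{1/2}=1.000000
The bounds max(0,m−m')=0 and min(l+m,l−m')=1 give 2 terms
  k=0: (−1)^0·1.0000/(1)·0.5598^2·0.8286^0 = +0.313424
  k=1: (−1)^1·1.0000/(1)·0.5598^0·0.8286^2 = -0.686576
d^1_{0,0}(1.9532) = +0.313424 -0.686576 = -0.373152
D = (+1.000000+0.000000i)·(-0.373152)·(+1.000000+0.000000i) = -0.373152+0.000000i

Re=-0.3732 Im=0.0000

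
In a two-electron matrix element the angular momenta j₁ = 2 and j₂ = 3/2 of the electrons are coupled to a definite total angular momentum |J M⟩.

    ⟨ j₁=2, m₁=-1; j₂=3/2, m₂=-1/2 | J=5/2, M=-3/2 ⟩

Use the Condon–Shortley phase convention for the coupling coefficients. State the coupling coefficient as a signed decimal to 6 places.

−√(1/35) ≈ -0.169031

j₁+j₂−J=1  J+j₁−j₂=3  J−j₁+j₂=2  j₁+j₂+J+1=7
(j₁±m₁, j₂±m₂, J±M) = (1,3,1,2,1,4)
P² = 144/35
sum k=0..1:
  [0] +1/6 = 1/6
  [1] −1/4 = -1/4
S = -1/12
C² = P²·S² = 1/35 ; C = -0.169031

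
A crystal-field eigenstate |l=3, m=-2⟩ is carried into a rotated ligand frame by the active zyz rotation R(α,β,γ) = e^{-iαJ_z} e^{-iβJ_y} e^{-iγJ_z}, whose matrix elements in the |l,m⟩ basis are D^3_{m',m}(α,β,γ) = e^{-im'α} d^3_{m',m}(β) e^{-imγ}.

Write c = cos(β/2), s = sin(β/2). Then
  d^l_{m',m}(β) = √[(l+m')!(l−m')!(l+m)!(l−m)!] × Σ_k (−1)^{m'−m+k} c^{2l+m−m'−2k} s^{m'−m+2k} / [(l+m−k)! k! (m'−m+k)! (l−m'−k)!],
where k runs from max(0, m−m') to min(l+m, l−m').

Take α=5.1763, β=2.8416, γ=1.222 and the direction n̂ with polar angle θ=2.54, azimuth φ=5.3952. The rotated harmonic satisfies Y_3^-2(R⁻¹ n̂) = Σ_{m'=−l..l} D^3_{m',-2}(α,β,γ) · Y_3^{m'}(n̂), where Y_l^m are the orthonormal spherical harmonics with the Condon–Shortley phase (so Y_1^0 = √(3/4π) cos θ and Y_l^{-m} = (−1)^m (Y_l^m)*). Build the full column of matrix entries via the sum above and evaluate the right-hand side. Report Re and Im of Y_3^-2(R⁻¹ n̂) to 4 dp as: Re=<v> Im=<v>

Need the full column D^3_{m',-2} for m'=−3..3 at α=5.1763, β=2.8416, γ=1.2220.
cos(β/2)=0.149435, sin(β/2)=0.988772
d^3_{-3,-2}: single k=1 term ⇒ +0.000180;  D = +0.000115-0.000139i
d^3_{-2,-2}: k∈[0..1] ⇒ +0.000011 -0.002438 = -0.002426;  D = -0.002362-0.000554i
d^3_{-1,-2}: k∈[0..1] ⇒ -0.000233 +0.020402 = +0.020169;  D = +0.004670+0.019621i
d^3_{0,-2}: k∈[0..1] ⇒ +0.002670 -0.116909 = -0.114238;  D = +0.087551-0.073384i
d^3_{1,-2}: k∈[0..1] ⇒ -0.020402 +0.446612 = +0.426211;  D = -0.391007-0.169615i
d^3_{2,-2}: k∈[0..1] ⇒ +0.106722 -0.934493 = -0.827770;  D = +0.045189+0.826536i
d^3_{3,-2}: single k=0 term ⇒ -0.345945;  D = -0.300470+0.171451i
Y_3^{m'}(θ=2.54,φ=5.3952) and Σ D·Y over m':
  (+0.0001-0.0001i)·(-0.0672+0.0348i)  (-0.0024-0.0006i)·(+0.0550-0.2642i)  (+0.0047+0.0196i)·(+0.2768+0.3403i)  (+0.0876-0.0734i)·(-0.1226+0.0000i)  (-0.3910-0.1696i)·(-0.2768+0.3403i)  (+0.0452+0.8265i)·(+0.0550+0.2642i)  (-0.3005+0.1715i)·(+0.0672+0.0348i)
Y_3^-2(R⁻¹ n̂) = -0.092481-0.011045i

Re=-0.0925 Im=-0.0110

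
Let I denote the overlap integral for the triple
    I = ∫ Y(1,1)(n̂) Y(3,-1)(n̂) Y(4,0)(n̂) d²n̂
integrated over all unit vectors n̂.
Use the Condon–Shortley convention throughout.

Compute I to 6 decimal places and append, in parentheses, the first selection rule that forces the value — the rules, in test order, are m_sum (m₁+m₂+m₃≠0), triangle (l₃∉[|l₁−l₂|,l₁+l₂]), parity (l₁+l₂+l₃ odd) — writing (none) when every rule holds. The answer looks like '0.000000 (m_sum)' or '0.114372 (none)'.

0.150786 (none)

Rules hold: Σm=0, L=8 even, 2≤4≤4.
N = 3·7·9 = 189
Δ = 0!·2!·6!/9! = 1/252
Racah Σ t=0..0: t=0:+1/36 = 1/36
⇒ 3j(1 3 4; 0 0 0)² = 4/63, sgn +1
Racah Σ t=0..0: t=0:+1/96 = 1/96
⇒ 3j(1 3 4; 1 -1 0)² = 1/42, sgn +1
4πI² = N·(3j₀)²·(3jₘ)² = 2/7
I = +1·√(0.285714/4π) = 0.15078601
No selection rule forces the value: the integral is nonzero (none).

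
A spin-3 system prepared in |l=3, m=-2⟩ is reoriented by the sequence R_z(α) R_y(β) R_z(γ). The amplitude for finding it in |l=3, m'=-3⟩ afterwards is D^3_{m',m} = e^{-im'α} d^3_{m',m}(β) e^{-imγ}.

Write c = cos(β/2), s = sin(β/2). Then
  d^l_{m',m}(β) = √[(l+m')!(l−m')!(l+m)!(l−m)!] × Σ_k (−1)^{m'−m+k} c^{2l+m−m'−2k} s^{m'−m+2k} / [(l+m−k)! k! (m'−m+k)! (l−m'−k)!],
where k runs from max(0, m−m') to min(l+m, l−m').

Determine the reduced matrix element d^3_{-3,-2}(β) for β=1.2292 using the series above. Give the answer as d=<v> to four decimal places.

d^3_{-3,-2}(β=1.2292) via the finite sum:
c=cos(1.229200/2)=0.817004, s=sin(1.229200/2)=0.576632; N=√[1·720·1·120]=293.938769
k: max(0,(-2)−(-3))=1 … min(3+(-2),3−(-3))=1
  k=1: (−1)^0·293.9388/(120)·0.8170^5·0.5766^1 = +0.514157
d^3_{-3,-2}(1.2292) = +0.514157

d=0.5142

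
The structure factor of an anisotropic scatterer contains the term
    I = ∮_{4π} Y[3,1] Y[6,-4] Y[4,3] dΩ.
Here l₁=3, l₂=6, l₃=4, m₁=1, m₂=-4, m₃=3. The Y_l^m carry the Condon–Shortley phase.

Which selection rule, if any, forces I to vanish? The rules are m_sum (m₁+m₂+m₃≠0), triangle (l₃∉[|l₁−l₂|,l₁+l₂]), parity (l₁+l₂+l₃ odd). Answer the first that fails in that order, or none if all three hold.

parity

m₁+m₂+m₃ = 1 − 4 + 3 = 0  ✓
triangle: |3−6|=3 ≤ l₃=4 ≤ 3+6=9  ✓
parity: l₁+l₂+l₃ = 13 is odd  ✗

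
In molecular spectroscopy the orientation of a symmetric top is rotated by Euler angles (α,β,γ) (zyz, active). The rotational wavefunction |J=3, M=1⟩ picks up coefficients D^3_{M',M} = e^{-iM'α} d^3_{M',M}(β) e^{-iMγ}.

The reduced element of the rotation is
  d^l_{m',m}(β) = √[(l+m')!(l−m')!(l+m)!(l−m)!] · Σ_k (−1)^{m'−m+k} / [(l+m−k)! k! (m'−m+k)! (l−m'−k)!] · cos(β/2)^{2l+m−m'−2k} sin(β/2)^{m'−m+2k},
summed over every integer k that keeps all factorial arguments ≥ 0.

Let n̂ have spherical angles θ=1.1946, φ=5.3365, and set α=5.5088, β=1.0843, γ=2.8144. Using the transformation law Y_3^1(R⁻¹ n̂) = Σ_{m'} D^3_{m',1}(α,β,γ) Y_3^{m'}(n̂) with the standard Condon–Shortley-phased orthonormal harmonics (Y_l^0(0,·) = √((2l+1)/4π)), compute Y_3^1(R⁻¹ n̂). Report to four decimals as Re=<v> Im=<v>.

Re=0.1844 Im=-0.1453

Need the full column D^3_{m',1} for m'=−3..3 at α=5.5088, β=1.0843, γ=2.8144.
cos(β/2)=0.856601, sin(β/2)=0.515979
d^3_{-3,1}: single k=4 term ⇒ +0.201433;  D = +0.083086+0.183499i
d^3_{-2,1}: k∈[3..4] ⇒ +0.546087 -0.099069 = +0.447018;  D = -0.152953+0.420036i
d^3_{-1,1}: k∈[2..4] ⇒ +0.860063 -0.416078 +0.018871 = +0.462855;  D = -0.417340+0.200155i
d^3_{0,1}: k∈[1..3] ⇒ +0.824359 -0.897313 +0.108525 = +0.035571;  D = -0.033684-0.011432i
d^3_{1,1}: k∈[0..2] ⇒ +0.395068 -1.146750 +0.312059 = -0.439623;  D = +0.198793+0.392109i
d^3_{2,1}: k∈[0..1] ⇒ -0.752533 +0.546087 = -0.206446;  D = -0.062027+0.196907i
d^3_{3,1}: single k=0 term ⇒ +0.555168;  D = +0.489518-0.261886i
Y_3^{m'}(θ=1.1946,φ=5.3365) and Σ D·Y over m':
  (+0.0831+0.1835i)·(-0.3205+0.0997i)  (-0.1530+0.4200i)·(-0.1030+0.3080i)  (-0.4173+0.2002i)·(-0.0571-0.0793i)  (-0.0337-0.0114i)·(-0.3188+0.0000i)  (+0.1988+0.3921i)·(+0.0571-0.0793i)  (-0.0620+0.1969i)·(-0.1030-0.3080i)  (+0.4895-0.2619i)·(+0.3205+0.0997i)
Y_3^1(R⁻¹ n̂) = +0.184386-0.145264i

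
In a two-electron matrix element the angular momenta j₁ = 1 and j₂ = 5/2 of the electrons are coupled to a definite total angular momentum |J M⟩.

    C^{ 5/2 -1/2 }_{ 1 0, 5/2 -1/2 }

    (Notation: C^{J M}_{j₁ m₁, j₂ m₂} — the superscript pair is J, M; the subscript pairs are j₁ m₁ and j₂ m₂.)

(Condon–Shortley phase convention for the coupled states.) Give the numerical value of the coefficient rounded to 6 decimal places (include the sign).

triangle: 1!·1!·4!/7! = 24/5040
(j±m)!: 1!·1!·2!·3!·2!·3! = 144
prefactor² = (2J+1)·Δ·N² = 144/35
  k=0: +1/(0!·1!·1!·2!·0!·2!) = 1/4
  k=1: −1/(1!·0!·0!·1!·1!·3!) = -1/6
Σ = 1/12  ⇒  CG² = 144/35·(1/12)² = 1/35
CG = +√(1/35) = +0.169031

+√(1/35) ≈ +0.169031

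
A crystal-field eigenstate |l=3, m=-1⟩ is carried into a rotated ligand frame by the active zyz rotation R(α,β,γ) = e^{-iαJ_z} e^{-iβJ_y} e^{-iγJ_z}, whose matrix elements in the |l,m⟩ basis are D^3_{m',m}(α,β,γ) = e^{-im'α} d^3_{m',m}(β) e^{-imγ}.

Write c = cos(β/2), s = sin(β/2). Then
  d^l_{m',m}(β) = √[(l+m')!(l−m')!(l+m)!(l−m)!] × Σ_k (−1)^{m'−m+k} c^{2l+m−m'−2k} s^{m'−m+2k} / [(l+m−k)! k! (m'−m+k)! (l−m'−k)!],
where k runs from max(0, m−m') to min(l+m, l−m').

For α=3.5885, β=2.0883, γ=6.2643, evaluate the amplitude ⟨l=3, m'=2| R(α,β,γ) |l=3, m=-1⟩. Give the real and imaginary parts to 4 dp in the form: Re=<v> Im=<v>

First d^3_{2,-1}(β=2.0883), then the phase factors e^{-i(2)α} and e^{-i(-1)γ}:
Half-angle: c=0.502637, s=0.864498. N=√(120·1·2·24)=75.894664
The bounds max(0,m−m')=0 and min(l+m,l−m')=1 give 2 terms
  k=0: (−1)^3·75.8947/(12)·0.5026^3·0.8645^3 = -0.518901
  k=1: (−1)^4·75.8947/(24)·0.5026^1·0.8645^5 = +0.767491
d^3_{2,-1}(2.0883) = -0.518901 +0.767491 = +0.248590
Phases: e^{-i·(2)·3.5885}=+0.626443-0.779467i, e^{-i·(-1)·6.2643}=+0.999822-0.018884i ⇒ D=+0.152041-0.196674i

Re=0.1520 Im=-0.1967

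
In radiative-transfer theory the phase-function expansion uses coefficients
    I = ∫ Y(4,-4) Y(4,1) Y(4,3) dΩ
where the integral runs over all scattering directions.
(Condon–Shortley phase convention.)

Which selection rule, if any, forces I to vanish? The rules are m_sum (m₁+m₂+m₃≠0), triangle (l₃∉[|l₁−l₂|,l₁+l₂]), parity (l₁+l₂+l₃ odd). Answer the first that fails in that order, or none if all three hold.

azimuthal sum: -4 + 1 + 3 = 0  ✓
0 ≤ 4 ≤ 8 (triangle on l)  ✓
L = 4 + 4 + 4 = 12 (even)  ✓

none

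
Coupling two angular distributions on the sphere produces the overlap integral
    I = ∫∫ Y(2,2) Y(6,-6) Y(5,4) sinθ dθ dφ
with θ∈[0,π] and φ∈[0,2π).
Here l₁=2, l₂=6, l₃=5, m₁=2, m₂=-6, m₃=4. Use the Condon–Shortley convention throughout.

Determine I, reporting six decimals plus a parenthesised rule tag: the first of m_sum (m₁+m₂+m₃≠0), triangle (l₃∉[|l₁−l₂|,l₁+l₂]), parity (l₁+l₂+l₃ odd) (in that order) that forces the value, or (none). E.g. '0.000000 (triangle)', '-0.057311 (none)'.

L=13 odd ⇒ parity kills the (l;000) factor ⇒ I = 0

0.000000 (parity)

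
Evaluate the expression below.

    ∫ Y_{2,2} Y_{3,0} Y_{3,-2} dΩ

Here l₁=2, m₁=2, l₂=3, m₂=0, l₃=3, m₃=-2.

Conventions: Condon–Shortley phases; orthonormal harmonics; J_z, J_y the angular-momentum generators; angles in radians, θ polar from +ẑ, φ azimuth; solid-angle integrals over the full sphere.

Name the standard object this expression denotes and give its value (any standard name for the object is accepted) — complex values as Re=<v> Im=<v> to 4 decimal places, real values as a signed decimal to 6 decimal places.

This is a Gaunt coefficient — the integral of a triple product of spherical harmonics over the sphere.
m-sum 0 ✓  L=8 even ✓  1≤3≤5 ✓
Π(2lᵢ+1) = 5×7×7 = 245
triangle coeff Δ(2,3,3) = 1/3780
Σ_t [0,2]: t=0:+1/24 t=1:−1/4 t=2:+1/24 = -1/6
(3j)²=4/105 [(2 3 3; 0 0 0)], sign=+1
Σ_t [0,0]: t=0:+1/24 = 1/24
(3j)²=1/21 [(2 3 3; 2 0 -2)], sign=-1
⇒ 4πI² = 4/9
I = (-1)√(4/9/(4π)) = -0.18806319

Gaunt coefficient, -0.188063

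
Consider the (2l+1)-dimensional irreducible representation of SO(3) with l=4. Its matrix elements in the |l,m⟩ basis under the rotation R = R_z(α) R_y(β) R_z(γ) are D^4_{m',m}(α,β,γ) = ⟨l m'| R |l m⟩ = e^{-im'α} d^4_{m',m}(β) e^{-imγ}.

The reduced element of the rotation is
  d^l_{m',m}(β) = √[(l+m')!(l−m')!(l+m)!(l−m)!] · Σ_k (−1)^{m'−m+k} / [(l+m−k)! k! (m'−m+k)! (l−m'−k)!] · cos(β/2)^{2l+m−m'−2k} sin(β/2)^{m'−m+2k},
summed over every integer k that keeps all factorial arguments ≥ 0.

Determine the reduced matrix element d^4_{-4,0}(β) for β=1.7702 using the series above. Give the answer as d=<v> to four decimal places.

d=0.4827

d^4_{-4,0}(β=1.7702) via the finite sum:
Half-angle: c=0.633212, s=0.773978. N=√(1·40320·24·24)=4819.161753
k∈{4} keeps every argument non-negative
  k=4: (−1)^0·4819.1618/(576)·0.6332^4·0.7740^4 = +0.482682
d^4_{-4,0}(1.7702) = +0.482682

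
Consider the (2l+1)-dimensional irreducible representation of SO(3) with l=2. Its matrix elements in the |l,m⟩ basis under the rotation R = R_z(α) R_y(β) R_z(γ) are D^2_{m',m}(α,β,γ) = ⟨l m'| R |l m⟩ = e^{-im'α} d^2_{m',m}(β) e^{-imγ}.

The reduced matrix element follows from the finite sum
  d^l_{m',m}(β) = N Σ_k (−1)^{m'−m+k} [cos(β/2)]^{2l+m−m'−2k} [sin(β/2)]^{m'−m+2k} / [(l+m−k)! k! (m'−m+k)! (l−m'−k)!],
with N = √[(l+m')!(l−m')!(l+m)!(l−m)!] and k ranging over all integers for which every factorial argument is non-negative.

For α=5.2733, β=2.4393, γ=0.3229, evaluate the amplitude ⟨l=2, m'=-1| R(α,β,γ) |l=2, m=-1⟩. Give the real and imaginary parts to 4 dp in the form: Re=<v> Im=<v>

Re=-0.2311 Im=0.1896

First d^2_{-1,-1}(β=2.4393), then the phase factors e^{-i(-1)α} and e^{-i(-1)γ}:
With c≡cos(β/2)=0.343974 and s≡sin(β/2)=0.938979, N=[1·6·1·6]^{1/2}=6.000000
The bounds max(0,m−m')=0 and min(l+m,l−m')=1 give 2 terms
  k=0: (−1)^0·6.0000/(6)·0.3440^4·0.9390^0 = +0.013999
  k=1: (−1)^1·6.0000/(2)·0.3440^2·0.9390^2 = -0.312957
d^2_{-1,-1}(2.4393) = +0.013999 -0.312957 = -0.298958
Attach z-rotation phases: D = e^{-i(-1)(5.2733)}·(-0.298958)·e^{-i(-1)(0.3229)} = -0.231143+0.189602i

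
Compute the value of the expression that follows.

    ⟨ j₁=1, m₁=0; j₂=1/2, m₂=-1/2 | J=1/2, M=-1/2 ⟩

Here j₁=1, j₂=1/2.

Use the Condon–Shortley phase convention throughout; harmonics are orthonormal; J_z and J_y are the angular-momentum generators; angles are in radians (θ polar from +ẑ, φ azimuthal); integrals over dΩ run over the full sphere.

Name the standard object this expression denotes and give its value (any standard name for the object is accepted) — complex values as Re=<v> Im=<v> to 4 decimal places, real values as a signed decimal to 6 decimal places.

This is a Clebsch–Gordan (vector-coupling) coefficient.
triangle: 1!·1!·0!/3! = 1/6
(j±m)!: 1!·1!·0!·1!·0!·1! = 1
prefactor² = (2J+1)·Δ·N² = 1/3
  k=0: +1/(0!·1!·1!·0!·0!·0!) = 1
Σ = 1  ⇒  CG² = 1/3·1² = 1/3
CG = +√(1/3) = +0.577350

Clebsch–Gordan coefficient, +√(1/3) ≈ +0.577350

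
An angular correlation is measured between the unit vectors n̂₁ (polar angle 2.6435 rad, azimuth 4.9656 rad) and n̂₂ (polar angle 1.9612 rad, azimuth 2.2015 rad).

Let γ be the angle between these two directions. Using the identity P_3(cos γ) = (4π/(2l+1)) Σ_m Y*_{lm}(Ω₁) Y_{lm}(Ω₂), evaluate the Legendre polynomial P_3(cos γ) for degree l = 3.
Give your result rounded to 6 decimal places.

0.113448

Expand P_3 via completeness: Σ_{m} conj(Y_{3,m}) at Ω₁ times Y_{3,m} at Ω₂ —
  [-3]  conj(Y_{3,-3})(Ω₁) = -0.03133 + 0.03299j ; Y_{3,-3}(Ω₂) = 0.31306 - 0.10420j ; Δ = -0.00637 + 0.01359j
  [-2]  conj(Y_{3,-2})(Ω₁) = 0.17920 + 0.09940j ; Y_{3,-2}(Ω₂) = 0.10127 - 0.31681j ; Δ = 0.04964 - 0.04671j
  [-1]  conj(Y_{3,-1})(Ω₁) = 0.11058 - 0.42732j ; Y_{3,-1}(Ω₂) = 0.04862 + 0.06658j ; Δ = 0.03383 - 0.01341j
  [+0]  conj(Y_{3,0})(Ω₁) = -0.28153 + 0.00000j ; Y_{3,0}(Ω₂) = 0.32321 + 0.00000j ; Δ = -0.09099 + 0.00000j
  [+1]  conj(Y_{3,1})(Ω₁) = -0.11058 - 0.42732j ; Y_{3,1}(Ω₂) = -0.04862 + 0.06658j ; Δ = 0.03383 + 0.01341j
  [+2]  conj(Y_{3,2})(Ω₁) = 0.17920 - 0.09940j ; Y_{3,2}(Ω₂) = 0.10127 + 0.31681j ; Δ = 0.04964 + 0.04671j
  [+3]  conj(Y_{3,3})(Ω₁) = 0.03133 + 0.03299j ; Y_{3,3}(Ω₂) = -0.31306 - 0.10420j ; Δ = -0.00637 - 0.01359j
Σ over m = 0.06320 - 0.00000j; ×(4π/7) → 0.11345 - 0.00000j. Real part: 0.113448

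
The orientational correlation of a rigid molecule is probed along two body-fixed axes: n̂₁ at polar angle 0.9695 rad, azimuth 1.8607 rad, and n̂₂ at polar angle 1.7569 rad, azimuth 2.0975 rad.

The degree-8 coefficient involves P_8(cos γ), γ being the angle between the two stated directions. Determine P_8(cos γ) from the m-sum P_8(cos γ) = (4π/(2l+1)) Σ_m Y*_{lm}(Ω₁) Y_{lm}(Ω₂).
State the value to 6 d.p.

Addition theorem: P_8(cos γ) = (4π/17) Σ_m Y*_{lm}(Ω₁) Y_{lm}(Ω₂), m = −8…8:
  m=-8: Y*=-0.07498 + 0.08074j  Y=-0.21448 + 0.39376j  product -0.01571 - 0.04684j
  m=-7: Y*=0.27114 + 0.13384j  Y=0.17516 + 0.28871j  product 0.00885 + 0.10172j
  m=-6: Y*=0.07548 - 0.44337j  Y=-0.16491 + 0.00307j  product -0.01109 + 0.07335j
  m=-5: Y*=-0.31345 + 0.03820j  Y=-0.16682 + 0.29959j  product 0.04085 - 0.10028j
  m=-4: Y*=-0.04148 - 0.09513j  Y=-0.02998 - 0.05047j  product -0.00356 + 0.00495j
  m=-3: Y*=-0.28082 + 0.23706j  Y=-0.33063 + 0.00308j  product 0.09212 - 0.07924j
  m=-2: Y*=0.07299 + 0.04780j  Y=0.00494 - 0.00868j  product 0.00078 - 0.00040j
  m=-1: Y*=-0.09383 + 0.31453j  Y=-0.16184 - 0.27832j  product 0.10273 - 0.02479j
  m=+0: Y*=0.13910 + 0.00000j  Y=-0.00444 + 0.00000j  product -0.00062 + 0.00000j
  m=+1: Y*=0.09383 + 0.31453j  Y=0.16184 - 0.27832j  product 0.10273 + 0.02479j
  m=+2: Y*=0.07299 - 0.04780j  Y=0.00494 + 0.00868j  product 0.00078 + 0.00040j
  m=+3: Y*=0.28082 + 0.23706j  Y=0.33063 + 0.00308j  product 0.09212 + 0.07924j
  m=+4: Y*=-0.04148 + 0.09513j  Y=-0.02998 + 0.05047j  product -0.00356 - 0.00495j
  m=+5: Y*=0.31345 + 0.03820j  Y=0.16682 + 0.29959j  product 0.04085 + 0.10028j
  m=+6: Y*=0.07548 + 0.44337j  Y=-0.16491 - 0.00307j  product -0.01109 - 0.07335j
  m=+7: Y*=-0.27114 + 0.13384j  Y=-0.17516 + 0.28871j  product 0.00885 - 0.10172j
  m=+8: Y*=-0.07498 - 0.08074j  Y=-0.21448 - 0.39376j  product -0.01571 + 0.04684j
Accumulated sum 0.42931 + 0.00000j; after 4π/(2l+1) scaling, 0.31735 + 0.00000j ⇒ P_8 = 0.317347

0.317347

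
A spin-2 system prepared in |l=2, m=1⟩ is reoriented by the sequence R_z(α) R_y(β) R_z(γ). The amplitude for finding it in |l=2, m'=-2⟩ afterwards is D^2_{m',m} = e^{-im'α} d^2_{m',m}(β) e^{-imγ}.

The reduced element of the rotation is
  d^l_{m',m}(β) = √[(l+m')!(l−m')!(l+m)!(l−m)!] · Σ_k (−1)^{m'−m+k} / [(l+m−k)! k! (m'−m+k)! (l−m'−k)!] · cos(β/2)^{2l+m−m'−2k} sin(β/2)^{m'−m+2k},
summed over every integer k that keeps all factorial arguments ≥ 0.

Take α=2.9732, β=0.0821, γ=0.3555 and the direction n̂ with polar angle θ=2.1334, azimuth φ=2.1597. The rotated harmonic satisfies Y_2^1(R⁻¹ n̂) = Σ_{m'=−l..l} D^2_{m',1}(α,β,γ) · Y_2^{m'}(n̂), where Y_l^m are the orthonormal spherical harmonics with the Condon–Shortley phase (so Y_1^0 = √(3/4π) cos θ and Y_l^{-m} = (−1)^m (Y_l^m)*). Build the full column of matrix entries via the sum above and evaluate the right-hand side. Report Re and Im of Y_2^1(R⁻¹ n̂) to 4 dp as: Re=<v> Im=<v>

Re=0.1383 Im=-0.2965

Need the full column D^2_{m',1} for m'=−2..2 at α=2.9732, β=0.0821, γ=0.3555.
cos(β/2)=0.999158, sin(β/2)=0.041038
d^2_{-2,1}: single k=3 term ⇒ +0.000138;  D = +0.000106-0.000088i
d^2_{-1,1}: k∈[2..3] ⇒ +0.005044 -0.000003 = +0.005041;  D = -0.004365+0.002522i
d^2_{0,1}: k∈[1..2] ⇒ +0.100269 -0.000169 = +0.100100;  D = +0.093841-0.034841i
d^2_{1,1}: k∈[0..1] ⇒ +0.996635 -0.005044 = +0.991591;  D = -0.974284+0.184453i
d^2_{2,1}: single k=0 term ⇒ -0.081870;  D = -0.081855+0.001532i
Y_2^{m'}(θ=2.1334,φ=2.1597) and Σ D·Y over m':
  (+0.0001-0.0001i)·(-0.1058+0.2553i)  (-0.0044+0.0025i)·(+0.1936+0.2898i)  (+0.0938-0.0348i)·(-0.0462+0.0000i)  (-0.9743+0.1845i)·(-0.1936+0.2898i)  (-0.0819+0.0015i)·(-0.1058-0.2553i)
Y_2^1(R⁻¹ n̂) = +0.138319-0.296495i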